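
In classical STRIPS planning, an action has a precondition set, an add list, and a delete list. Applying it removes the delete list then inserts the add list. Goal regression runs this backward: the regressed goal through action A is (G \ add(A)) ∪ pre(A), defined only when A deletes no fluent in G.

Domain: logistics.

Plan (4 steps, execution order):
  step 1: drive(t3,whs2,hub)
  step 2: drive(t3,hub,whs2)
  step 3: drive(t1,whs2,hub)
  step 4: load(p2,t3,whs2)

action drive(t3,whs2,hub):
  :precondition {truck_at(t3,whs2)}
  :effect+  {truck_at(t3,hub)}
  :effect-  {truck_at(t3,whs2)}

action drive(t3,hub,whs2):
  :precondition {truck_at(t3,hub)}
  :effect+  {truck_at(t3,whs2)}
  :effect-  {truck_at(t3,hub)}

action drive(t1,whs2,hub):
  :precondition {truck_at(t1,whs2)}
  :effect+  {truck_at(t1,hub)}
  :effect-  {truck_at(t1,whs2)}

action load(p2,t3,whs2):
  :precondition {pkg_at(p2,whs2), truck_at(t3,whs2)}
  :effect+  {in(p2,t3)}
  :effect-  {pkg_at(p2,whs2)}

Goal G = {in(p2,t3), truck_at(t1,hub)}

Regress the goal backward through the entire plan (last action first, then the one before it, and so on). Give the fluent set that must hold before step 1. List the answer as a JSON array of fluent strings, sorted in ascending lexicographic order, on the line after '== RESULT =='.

Work backward from the goal:
  through step 4 (load(p2,t3,whs2)): drop {in(p2,t3)}, keep {truck_at(t1,hub)}, require {pkg_at(p2,whs2), truck_at(t3,whs2)}
    → {pkg_at(p2,whs2), truck_at(t1,hub), truck_at(t3,whs2)}
  through step 3 (drive(t1,whs2,hub)): drop {truck_at(t1,hub)}, keep {pkg_at(p2,whs2), truck_at(t3,whs2)}, require {truck_at(t1,whs2)}
    → {pkg_at(p2,whs2), truck_at(t1,whs2), truck_at(t3,whs2)}
  through step 2 (drive(t3,hub,whs2)): drop {truck_at(t3,whs2)}, keep {pkg_at(p2,whs2), truck_at(t1,whs2)}, require {truck_at(t3,hub)}
    → {pkg_at(p2,whs2), truck_at(t1,whs2), truck_at(t3,hub)}
  through step 1 (drive(t3,whs2,hub)): drop {truck_at(t3,hub)}, keep {pkg_at(p2,whs2), truck_at(t1,whs2)}, require {truck_at(t3,whs2)}
    → {pkg_at(p2,whs2), truck_at(t1,whs2), truck_at(t3,whs2)}

== RESULT ==
["pkg_at(p2,whs2)", "truck_at(t1,whs2)", "truck_at(t3,whs2)"]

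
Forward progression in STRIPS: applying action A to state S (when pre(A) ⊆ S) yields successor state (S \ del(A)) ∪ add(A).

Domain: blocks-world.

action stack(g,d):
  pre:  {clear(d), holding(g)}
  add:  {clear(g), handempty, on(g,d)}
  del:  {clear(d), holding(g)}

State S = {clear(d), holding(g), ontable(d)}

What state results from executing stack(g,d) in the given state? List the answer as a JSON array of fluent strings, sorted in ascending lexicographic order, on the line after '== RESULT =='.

Progress:
  pre ⊆ S: {clear(d), holding(g)} ⊆ S  — applicable
  S \ del = {ontable(d)}
  ∪ add   = {clear(g), handempty, on(g,d), ontable(d)}

== RESULT ==
["clear(g)", "handempty", "on(g,d)", "ontable(d)"]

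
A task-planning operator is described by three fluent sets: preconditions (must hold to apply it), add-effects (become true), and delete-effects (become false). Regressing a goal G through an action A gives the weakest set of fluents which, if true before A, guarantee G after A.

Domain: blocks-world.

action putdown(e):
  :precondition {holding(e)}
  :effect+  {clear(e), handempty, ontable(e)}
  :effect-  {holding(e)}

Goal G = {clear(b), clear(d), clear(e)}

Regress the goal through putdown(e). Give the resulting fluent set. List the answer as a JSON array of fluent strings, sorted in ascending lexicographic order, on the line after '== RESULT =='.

Compute (G \ add) ∪ pre:
  G ∩ del = {}  (empty — regression defined)
  G \ add = {clear(b), clear(d), clear(e)} \ {clear(e), handempty, ontable(e)} = {clear(b), clear(d)}
  ∪ pre   = {clear(b), clear(d)} ∪ {holding(e)}
          = {clear(b), clear(d), holding(e)}

== RESULT ==
["clear(b)", "clear(d)", "holding(e)"]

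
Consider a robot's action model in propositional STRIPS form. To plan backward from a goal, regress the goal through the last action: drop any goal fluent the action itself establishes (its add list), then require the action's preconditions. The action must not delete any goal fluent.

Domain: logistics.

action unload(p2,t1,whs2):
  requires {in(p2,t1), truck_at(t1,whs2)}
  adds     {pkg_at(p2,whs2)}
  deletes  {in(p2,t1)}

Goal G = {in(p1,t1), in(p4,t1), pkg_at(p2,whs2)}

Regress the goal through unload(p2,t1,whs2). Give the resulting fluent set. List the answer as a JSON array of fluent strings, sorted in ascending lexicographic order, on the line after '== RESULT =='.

Regress:
  G ∩ del = {}  (empty — regression defined)
  G \ add = {in(p1,t1), in(p4,t1), pkg_at(p2,whs2)} \ {pkg_at(p2,whs2)} = {in(p1,t1), in(p4,t1)}
  ∪ pre   = {in(p1,t1), in(p4,t1)} ∪ {in(p2,t1), truck_at(t1,whs2)}
          = {in(p1,t1), in(p2,t1), in(p4,t1), truck_at(t1,whs2)}

== RESULT ==
["in(p1,t1)", "in(p2,t1)", "in(p4,t1)", "truck_at(t1,whs2)"]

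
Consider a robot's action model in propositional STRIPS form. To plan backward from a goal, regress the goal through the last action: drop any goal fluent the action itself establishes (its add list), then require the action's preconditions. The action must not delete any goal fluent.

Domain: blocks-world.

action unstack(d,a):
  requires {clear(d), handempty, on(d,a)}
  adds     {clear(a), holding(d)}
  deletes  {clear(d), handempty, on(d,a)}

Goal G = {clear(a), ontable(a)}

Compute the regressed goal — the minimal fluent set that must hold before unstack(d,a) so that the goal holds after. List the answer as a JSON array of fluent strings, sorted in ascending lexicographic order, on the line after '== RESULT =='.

Regress:
  G ∩ del = {}  (empty — regression defined)
  G \ add = {clear(a), ontable(a)} \ {clear(a), holding(d)} = {ontable(a)}
  ∪ pre   = {ontable(a)} ∪ {clear(d), handempty, on(d,a)}
          = {clear(d), handempty, on(d,a), ontable(a)}

== RESULT ==
["clear(d)", "handempty", "on(d,a)", "ontable(a)"]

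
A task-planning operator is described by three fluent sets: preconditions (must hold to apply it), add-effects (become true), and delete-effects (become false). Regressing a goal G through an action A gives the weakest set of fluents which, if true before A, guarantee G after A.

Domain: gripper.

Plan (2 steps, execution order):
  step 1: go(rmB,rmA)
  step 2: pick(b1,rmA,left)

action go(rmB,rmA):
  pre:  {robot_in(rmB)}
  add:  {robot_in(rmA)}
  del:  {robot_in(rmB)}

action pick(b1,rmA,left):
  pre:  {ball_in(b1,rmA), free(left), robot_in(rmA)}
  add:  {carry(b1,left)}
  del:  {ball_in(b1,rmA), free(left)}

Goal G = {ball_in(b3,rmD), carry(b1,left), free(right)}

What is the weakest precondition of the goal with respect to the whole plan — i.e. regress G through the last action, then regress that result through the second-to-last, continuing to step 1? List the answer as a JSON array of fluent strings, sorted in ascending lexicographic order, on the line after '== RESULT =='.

Regress step by step:
  through step 2 (pick(b1,rmA,left)): drop {carry(b1,left)}, keep {ball_in(b3,rmD), free(right)}, require {ball_in(b1,rmA), free(left), robot_in(rmA)}
    → {ball_in(b1,rmA), ball_in(b3,rmD), free(left), free(right), robot_in(rmA)}
  through step 1 (go(rmB,rmA)): drop {robot_in(rmA)}, keep {ball_in(b1,rmA), ball_in(b3,rmD), free(left), free(right)}, require {robot_in(rmB)}
    → {ball_in(b1,rmA), ball_in(b3,rmD), free(left), free(right), robot_in(rmB)}

== RESULT ==
["ball_in(b1,rmA)", "ball_in(b3,rmD)", "free(left)", "free(right)", "robot_in(rmB)"]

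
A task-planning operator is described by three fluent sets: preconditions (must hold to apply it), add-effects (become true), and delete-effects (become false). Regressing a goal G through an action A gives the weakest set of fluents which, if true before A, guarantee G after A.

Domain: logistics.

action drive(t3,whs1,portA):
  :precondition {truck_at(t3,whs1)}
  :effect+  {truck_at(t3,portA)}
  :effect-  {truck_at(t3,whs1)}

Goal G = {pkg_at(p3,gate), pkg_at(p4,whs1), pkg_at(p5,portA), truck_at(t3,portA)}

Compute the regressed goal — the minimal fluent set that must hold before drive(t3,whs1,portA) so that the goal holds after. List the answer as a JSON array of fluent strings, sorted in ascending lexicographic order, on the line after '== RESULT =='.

Compute (G \ add) ∪ pre:
  G ∩ del = {}  (empty — regression defined)
  G \ add = {pkg_at(p3,gate), pkg_at(p4,whs1), pkg_at(p5,portA), truck_at(t3,portA)} \ {truck_at(t3,portA)} = {pkg_at(p3,gate), pkg_at(p4,whs1), pkg_at(p5,portA)}
  ∪ pre   = {pkg_at(p3,gate), pkg_at(p4,whs1), pkg_at(p5,portA)} ∪ {truck_at(t3,whs1)}
          = {pkg_at(p3,gate), pkg_at(p4,whs1), pkg_at(p5,portA), truck_at(t3,whs1)}

== RESULT ==
["pkg_at(p3,gate)", "pkg_at(p4,whs1)", "pkg_at(p5,portA)", "truck_at(t3,whs1)"]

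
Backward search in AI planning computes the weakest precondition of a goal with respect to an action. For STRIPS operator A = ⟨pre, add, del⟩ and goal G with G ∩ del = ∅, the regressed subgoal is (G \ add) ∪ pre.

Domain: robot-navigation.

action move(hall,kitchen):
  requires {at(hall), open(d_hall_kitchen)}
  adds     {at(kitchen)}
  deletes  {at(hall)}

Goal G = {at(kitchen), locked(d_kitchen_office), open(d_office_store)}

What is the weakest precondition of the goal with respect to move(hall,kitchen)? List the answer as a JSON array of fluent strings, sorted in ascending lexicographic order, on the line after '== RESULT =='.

Compute (G \ add) ∪ pre:
  G ∩ del = {}  (empty — regression defined)
  G \ add = {at(kitchen), locked(d_kitchen_office), open(d_office_store)} \ {at(kitchen)} = {locked(d_kitchen_office), open(d_office_store)}
  ∪ pre   = {locked(d_kitchen_office), open(d_office_store)} ∪ {at(hall), open(d_hall_kitchen)}
          = {at(hall), locked(d_kitchen_office), open(d_hall_kitchen), open(d_office_store)}

== RESULT ==
["at(hall)", "locked(d_kitchen_office)", "open(d_hall_kitchen)", "open(d_office_store)"]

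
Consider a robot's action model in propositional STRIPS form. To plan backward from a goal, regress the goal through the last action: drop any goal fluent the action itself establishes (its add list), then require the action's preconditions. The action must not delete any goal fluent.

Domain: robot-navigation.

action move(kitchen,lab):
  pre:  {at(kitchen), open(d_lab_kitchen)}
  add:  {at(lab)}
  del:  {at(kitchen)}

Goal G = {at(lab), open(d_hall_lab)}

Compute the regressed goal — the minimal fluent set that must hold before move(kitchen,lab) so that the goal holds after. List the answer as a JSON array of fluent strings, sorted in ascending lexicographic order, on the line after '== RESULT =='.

Compute (G \ add) ∪ pre:
  G ∩ del = {}  (empty — regression defined)
  G \ add = {at(lab), open(d_hall_lab)} \ {at(lab)} = {open(d_hall_lab)}
  ∪ pre   = {open(d_hall_lab)} ∪ {at(kitchen), open(d_lab_kitchen)}
          = {at(kitchen), open(d_hall_lab), open(d_lab_kitchen)}

== RESULT ==
["at(kitchen)", "open(d_hall_lab)", "open(d_lab_kitchen)"]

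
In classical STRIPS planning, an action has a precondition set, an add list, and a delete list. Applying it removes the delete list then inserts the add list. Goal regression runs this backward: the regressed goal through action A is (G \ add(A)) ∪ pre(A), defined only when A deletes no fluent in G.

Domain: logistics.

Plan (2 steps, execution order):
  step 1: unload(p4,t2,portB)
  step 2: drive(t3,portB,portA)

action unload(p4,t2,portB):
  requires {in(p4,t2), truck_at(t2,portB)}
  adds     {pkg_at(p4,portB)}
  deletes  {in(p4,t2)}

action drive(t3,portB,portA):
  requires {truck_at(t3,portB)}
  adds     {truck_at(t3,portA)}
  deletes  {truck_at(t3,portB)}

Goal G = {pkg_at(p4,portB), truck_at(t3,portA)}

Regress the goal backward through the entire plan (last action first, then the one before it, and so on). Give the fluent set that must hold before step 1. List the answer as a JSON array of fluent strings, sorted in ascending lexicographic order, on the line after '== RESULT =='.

Work backward from the goal:
  through step 2 (drive(t3,portB,portA)): drop {truck_at(t3,portA)}, keep {pkg_at(p4,portB)}, require {truck_at(t3,portB)}
    → {pkg_at(p4,portB), truck_at(t3,portB)}
  through step 1 (unload(p4,t2,portB)): drop {pkg_at(p4,portB)}, keep {truck_at(t3,portB)}, require {in(p4,t2), truck_at(t2,portB)}
    → {in(p4,t2), truck_at(t2,portB), truck_at(t3,portB)}

== RESULT ==
["in(p4,t2)", "truck_at(t2,portB)", "truck_at(t3,portB)"]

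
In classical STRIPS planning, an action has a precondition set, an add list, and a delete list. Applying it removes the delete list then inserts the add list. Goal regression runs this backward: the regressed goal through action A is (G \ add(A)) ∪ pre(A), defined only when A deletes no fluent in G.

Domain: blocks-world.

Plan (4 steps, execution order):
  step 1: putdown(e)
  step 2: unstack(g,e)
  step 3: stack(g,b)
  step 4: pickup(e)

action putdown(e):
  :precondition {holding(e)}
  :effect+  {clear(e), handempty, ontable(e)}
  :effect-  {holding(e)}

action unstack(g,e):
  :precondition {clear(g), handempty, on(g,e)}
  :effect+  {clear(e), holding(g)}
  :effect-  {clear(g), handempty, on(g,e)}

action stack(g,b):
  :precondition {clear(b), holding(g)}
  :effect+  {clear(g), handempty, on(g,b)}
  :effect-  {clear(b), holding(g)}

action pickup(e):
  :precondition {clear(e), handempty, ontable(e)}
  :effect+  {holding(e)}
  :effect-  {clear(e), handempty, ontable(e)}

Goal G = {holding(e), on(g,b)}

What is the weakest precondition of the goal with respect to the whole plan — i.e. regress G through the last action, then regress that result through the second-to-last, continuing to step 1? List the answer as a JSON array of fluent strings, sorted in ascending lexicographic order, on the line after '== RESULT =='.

Work backward from the goal:
  through step 4 (pickup(e)): drop {holding(e)}, keep {on(g,b)}, require {clear(e), handempty, ontable(e)}
    → {clear(e), handempty, on(g,b), ontable(e)}
  through step 3 (stack(g,b)): drop {handempty, on(g,b)}, keep {clear(e), ontable(e)}, require {clear(b), holding(g)}
    → {clear(b), clear(e), holding(g), ontable(e)}
  through step 2 (unstack(g,e)): drop {clear(e), holding(g)}, keep {clear(b), ontable(e)}, require {clear(g), handempty, on(g,e)}
    → {clear(b), clear(g), handempty, on(g,e), ontable(e)}
  through step 1 (putdown(e)): drop {handempty, ontable(e)}, keep {clear(b), clear(g), on(g,e)}, require {holding(e)}
    → {clear(b), clear(g), holding(e), on(g,e)}

== RESULT ==
["clear(b)", "clear(g)", "holding(e)", "on(g,e)"]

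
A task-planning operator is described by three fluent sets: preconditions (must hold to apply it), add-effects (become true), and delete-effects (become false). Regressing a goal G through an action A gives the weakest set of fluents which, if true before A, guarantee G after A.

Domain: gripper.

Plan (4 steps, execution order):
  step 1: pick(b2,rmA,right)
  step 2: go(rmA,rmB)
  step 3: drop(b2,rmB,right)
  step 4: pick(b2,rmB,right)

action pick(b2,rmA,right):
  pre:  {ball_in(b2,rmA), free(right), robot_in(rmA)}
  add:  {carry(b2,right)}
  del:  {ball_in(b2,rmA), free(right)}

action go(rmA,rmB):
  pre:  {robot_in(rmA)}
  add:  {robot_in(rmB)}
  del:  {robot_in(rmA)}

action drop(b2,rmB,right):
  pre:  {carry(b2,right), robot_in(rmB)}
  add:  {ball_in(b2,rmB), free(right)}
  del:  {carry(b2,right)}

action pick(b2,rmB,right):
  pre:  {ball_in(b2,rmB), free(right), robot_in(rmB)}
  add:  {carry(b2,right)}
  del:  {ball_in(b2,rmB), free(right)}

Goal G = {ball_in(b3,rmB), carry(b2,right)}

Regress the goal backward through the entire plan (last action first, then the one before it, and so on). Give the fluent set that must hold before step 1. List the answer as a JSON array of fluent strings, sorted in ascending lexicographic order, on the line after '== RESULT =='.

Work backward from the goal:
  through step 4 (pick(b2,rmB,right)): drop {carry(b2,right)}, keep {ball_in(b3,rmB)}, require {ball_in(b2,rmB), free(right), robot_in(rmB)}
    → {ball_in(b2,rmB), ball_in(b3,rmB), free(right), robot_in(rmB)}
  through step 3 (drop(b2,rmB,right)): drop {ball_in(b2,rmB), free(right)}, keep {ball_in(b3,rmB), robot_in(rmB)}, require {carry(b2,right), robot_in(rmB)}
    → {ball_in(b3,rmB), carry(b2,right), robot_in(rmB)}
  through step 2 (go(rmA,rmB)): drop {robot_in(rmB)}, keep {ball_in(b3,rmB), carry(b2,right)}, require {robot_in(rmA)}
    → {ball_in(b3,rmB), carry(b2,right), robot_in(rmA)}
  through step 1 (pick(b2,rmA,right)): drop {carry(b2,right)}, keep {ball_in(b3,rmB), robot_in(rmA)}, require {ball_in(b2,rmA), free(right), robot_in(rmA)}
    → {ball_in(b2,rmA), ball_in(b3,rmB), free(right), robot_in(rmA)}

== RESULT ==
["ball_in(b2,rmA)", "ball_in(b3,rmB)", "free(right)", "robot_in(rmA)"]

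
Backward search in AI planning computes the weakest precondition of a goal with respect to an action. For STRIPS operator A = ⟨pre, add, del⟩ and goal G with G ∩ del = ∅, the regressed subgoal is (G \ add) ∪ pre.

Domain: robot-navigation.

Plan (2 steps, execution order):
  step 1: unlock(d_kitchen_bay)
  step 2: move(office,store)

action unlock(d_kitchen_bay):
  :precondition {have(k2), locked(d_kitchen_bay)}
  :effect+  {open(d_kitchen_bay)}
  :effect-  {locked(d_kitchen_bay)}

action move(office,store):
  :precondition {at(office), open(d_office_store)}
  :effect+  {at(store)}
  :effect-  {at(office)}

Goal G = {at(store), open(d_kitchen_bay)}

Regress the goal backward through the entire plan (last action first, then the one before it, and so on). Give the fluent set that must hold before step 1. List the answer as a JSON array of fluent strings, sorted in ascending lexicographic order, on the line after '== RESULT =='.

Regress step by step:
  through step 2 (move(office,store)): drop {at(store)}, keep {open(d_kitchen_bay)}, require {at(office), open(d_office_store)}
    → {at(office), open(d_kitchen_bay), open(d_office_store)}
  through step 1 (unlock(d_kitchen_bay)): drop {open(d_kitchen_bay)}, keep {at(office), open(d_office_store)}, require {have(k2), locked(d_kitchen_bay)}
    → {at(office), have(k2), locked(d_kitchen_bay), open(d_office_store)}

== RESULT ==
["at(office)", "have(k2)", "locked(d_kitchen_bay)", "open(d_office_store)"]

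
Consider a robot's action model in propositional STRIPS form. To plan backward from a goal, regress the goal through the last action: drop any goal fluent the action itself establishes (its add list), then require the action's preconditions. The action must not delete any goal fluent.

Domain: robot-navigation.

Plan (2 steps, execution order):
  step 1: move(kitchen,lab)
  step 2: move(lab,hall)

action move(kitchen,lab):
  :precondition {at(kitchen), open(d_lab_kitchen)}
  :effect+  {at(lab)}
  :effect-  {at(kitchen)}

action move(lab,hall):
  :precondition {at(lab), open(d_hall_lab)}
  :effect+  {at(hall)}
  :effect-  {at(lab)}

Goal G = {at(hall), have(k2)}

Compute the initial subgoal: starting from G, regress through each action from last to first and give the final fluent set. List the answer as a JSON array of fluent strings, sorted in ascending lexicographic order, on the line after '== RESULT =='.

Regress step by step:
  through step 2 (move(lab,hall)): drop {at(hall)}, keep {have(k2)}, require {at(lab), open(d_hall_lab)}
    → {at(lab), have(k2), open(d_hall_lab)}
  through step 1 (move(kitchen,lab)): drop {at(lab)}, keep {have(k2), open(d_hall_lab)}, require {at(kitchen), open(d_lab_kitchen)}
    → {at(kitchen), have(k2), open(d_hall_lab), open(d_lab_kitchen)}

== RESULT ==
["at(kitchen)", "have(k2)", "open(d_hall_lab)", "open(d_lab_kitchen)"]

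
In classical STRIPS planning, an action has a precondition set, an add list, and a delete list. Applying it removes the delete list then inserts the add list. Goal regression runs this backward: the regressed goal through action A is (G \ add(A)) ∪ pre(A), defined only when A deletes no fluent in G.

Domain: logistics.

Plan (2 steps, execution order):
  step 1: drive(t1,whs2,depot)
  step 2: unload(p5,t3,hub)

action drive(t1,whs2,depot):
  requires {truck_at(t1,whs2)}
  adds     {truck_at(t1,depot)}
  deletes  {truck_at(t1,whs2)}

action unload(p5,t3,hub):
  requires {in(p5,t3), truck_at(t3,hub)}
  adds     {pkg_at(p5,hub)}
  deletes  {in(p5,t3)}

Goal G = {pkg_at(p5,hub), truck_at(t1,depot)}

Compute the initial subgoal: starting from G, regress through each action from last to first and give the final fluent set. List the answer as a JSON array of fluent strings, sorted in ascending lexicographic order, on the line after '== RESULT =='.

Work backward from the goal:
  through step 2 (unload(p5,t3,hub)): drop {pkg_at(p5,hub)}, keep {truck_at(t1,depot)}, require {in(p5,t3), truck_at(t3,hub)}
    → {in(p5,t3), truck_at(t1,depot), truck_at(t3,hub)}
  through step 1 (drive(t1,whs2,depot)): drop {truck_at(t1,depot)}, keep {in(p5,t3), truck_at(t3,hub)}, require {truck_at(t1,whs2)}
    → {in(p5,t3), truck_at(t1,whs2), truck_at(t3,hub)}

== RESULT ==
["in(p5,t3)", "truck_at(t1,whs2)", "truck_at(t3,hub)"]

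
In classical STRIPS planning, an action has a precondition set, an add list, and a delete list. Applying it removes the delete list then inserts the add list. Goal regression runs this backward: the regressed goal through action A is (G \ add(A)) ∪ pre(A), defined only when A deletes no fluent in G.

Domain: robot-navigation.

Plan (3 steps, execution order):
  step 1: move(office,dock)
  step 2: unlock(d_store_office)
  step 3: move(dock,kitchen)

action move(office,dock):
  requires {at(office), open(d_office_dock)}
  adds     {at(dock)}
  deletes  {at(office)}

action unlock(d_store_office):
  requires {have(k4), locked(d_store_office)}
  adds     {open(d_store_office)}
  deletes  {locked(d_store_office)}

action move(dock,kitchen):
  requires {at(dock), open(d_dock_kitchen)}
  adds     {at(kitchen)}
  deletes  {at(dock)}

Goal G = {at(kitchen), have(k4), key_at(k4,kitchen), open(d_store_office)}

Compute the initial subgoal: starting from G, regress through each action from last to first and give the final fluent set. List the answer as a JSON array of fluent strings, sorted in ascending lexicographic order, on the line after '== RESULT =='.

Regress step by step:
  through step 3 (move(dock,kitchen)): drop {at(kitchen)}, keep {have(k4), key_at(k4,kitchen), open(d_store_office)}, require {at(dock), open(d_dock_kitchen)}
    → {at(dock), have(k4), key_at(k4,kitchen), open(d_dock_kitchen), open(d_store_office)}
  through step 2 (unlock(d_store_office)): drop {open(d_store_office)}, keep {at(dock), have(k4), key_at(k4,kitchen), open(d_dock_kitchen)}, require {have(k4), locked(d_store_office)}
    → {at(dock), have(k4), key_at(k4,kitchen), locked(d_store_office), open(d_dock_kitchen)}
  through step 1 (move(office,dock)): drop {at(dock)}, keep {have(k4), key_at(k4,kitchen), locked(d_store_office), open(d_dock_kitchen)}, require {at(office), open(d_office_dock)}
    → {at(office), have(k4), key_at(k4,kitchen), locked(d_store_office), open(d_dock_kitchen), open(d_office_dock)}

== RESULT ==
["at(office)", "have(k4)", "key_at(k4,kitchen)", "locked(d_store_office)", "open(d_dock_kitchen)", "open(d_office_dock)"]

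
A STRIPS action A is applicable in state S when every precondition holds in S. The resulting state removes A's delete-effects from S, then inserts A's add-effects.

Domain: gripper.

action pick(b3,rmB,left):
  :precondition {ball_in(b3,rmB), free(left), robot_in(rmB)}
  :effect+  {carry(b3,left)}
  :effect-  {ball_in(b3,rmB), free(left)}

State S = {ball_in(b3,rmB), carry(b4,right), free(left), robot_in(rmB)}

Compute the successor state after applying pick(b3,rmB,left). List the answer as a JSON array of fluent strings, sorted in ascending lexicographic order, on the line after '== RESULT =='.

Progress:
  pre ⊆ S: {ball_in(b3,rmB), free(left), robot_in(rmB)} ⊆ S  — applicable
  S \ del = {carry(b4,right), robot_in(rmB)}
  ∪ add   = {carry(b3,left), carry(b4,right), robot_in(rmB)}

== RESULT ==
["carry(b3,left)", "carry(b4,right)", "robot_in(rmB)"]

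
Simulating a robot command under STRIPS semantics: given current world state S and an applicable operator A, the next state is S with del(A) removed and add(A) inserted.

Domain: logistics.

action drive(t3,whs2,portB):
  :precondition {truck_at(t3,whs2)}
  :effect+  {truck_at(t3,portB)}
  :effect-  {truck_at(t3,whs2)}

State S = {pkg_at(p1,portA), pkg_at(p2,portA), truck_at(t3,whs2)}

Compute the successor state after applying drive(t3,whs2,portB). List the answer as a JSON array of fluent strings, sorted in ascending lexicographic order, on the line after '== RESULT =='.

Compute (S \ del) ∪ add:
  pre ⊆ S: {truck_at(t3,whs2)} ⊆ S  — applicable
  S \ del = {pkg_at(p1,portA), pkg_at(p2,portA)}
  ∪ add   = {pkg_at(p1,portA), pkg_at(p2,portA), truck_at(t3,portB)}

== RESULT ==
["pkg_at(p1,portA)", "pkg_at(p2,portA)", "truck_at(t3,portB)"]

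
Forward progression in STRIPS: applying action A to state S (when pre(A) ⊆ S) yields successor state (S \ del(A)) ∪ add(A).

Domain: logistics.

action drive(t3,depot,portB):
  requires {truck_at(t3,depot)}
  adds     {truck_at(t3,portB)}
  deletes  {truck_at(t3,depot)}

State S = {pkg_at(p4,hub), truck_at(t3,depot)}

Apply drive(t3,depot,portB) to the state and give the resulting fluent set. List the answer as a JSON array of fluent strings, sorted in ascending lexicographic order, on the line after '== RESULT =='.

Progress:
  pre ⊆ S: {truck_at(t3,depot)} ⊆ S  — applicable
  S \ del = {pkg_at(p4,hub)}
  ∪ add   = {pkg_at(p4,hub), truck_at(t3,portB)}

== RESULT ==
["pkg_at(p4,hub)", "truck_at(t3,portB)"]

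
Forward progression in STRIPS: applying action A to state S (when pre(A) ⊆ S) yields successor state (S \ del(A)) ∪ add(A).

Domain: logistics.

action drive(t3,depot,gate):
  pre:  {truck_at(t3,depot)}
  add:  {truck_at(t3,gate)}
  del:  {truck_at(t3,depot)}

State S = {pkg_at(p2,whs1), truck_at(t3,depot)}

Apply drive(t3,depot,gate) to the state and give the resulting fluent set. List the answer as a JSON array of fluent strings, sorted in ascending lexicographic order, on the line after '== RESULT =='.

Compute (S \ del) ∪ add:
  pre ⊆ S: {truck_at(t3,depot)} ⊆ S  — applicable
  S \ del = {pkg_at(p2,whs1)}
  ∪ add   = {pkg_at(p2,whs1), truck_at(t3,gate)}

== RESULT ==
["pkg_at(p2,whs1)", "truck_at(t3,gate)"]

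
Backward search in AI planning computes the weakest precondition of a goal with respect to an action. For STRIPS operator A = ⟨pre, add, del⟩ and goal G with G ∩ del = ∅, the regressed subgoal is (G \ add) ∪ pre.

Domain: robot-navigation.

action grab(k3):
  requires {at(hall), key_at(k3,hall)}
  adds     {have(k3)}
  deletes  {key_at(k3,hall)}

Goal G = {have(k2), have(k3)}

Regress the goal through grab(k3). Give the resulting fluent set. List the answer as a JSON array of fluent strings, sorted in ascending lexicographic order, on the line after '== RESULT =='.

Regress:
  G ∩ del = {}  (empty — regression defined)
  G \ add = {have(k2), have(k3)} \ {have(k3)} = {have(k2)}
  ∪ pre   = {have(k2)} ∪ {at(hall), key_at(k3,hall)}
          = {at(hall), have(k2), key_at(k3,hall)}

== RESULT ==
["at(hall)", "have(k2)", "key_at(k3,hall)"]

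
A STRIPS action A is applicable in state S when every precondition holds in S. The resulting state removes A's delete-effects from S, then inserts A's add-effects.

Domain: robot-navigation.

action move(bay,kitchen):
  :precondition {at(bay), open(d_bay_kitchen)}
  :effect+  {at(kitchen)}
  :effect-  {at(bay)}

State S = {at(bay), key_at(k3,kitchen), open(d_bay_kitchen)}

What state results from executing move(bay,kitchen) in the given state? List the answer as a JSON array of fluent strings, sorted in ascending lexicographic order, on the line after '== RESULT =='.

Compute (S \ del) ∪ add:
  pre ⊆ S: {at(bay), open(d_bay_kitchen)} ⊆ S  — applicable
  S \ del = {key_at(k3,kitchen), open(d_bay_kitchen)}
  ∪ add   = {at(kitchen), key_at(k3,kitchen), open(d_bay_kitchen)}

== RESULT ==
["at(kitchen)", "key_at(k3,kitchen)", "open(d_bay_kitchen)"]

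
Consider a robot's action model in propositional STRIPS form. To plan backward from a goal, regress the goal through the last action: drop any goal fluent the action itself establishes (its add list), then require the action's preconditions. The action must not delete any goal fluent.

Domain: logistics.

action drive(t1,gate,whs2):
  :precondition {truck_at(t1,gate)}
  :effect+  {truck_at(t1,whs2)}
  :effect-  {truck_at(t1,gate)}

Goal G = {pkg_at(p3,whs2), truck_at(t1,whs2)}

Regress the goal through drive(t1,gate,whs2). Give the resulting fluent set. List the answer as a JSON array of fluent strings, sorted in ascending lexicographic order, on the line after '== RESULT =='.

Regress:
  G ∩ del = {}  (empty — regression defined)
  G \ add = {pkg_at(p3,whs2), truck_at(t1,whs2)} \ {truck_at(t1,whs2)} = {pkg_at(p3,whs2)}
  ∪ pre   = {pkg_at(p3,whs2)} ∪ {truck_at(t1,gate)}
          = {pkg_at(p3,whs2), truck_at(t1,gate)}

== RESULT ==
["pkg_at(p3,whs2)", "truck_at(t1,gate)"]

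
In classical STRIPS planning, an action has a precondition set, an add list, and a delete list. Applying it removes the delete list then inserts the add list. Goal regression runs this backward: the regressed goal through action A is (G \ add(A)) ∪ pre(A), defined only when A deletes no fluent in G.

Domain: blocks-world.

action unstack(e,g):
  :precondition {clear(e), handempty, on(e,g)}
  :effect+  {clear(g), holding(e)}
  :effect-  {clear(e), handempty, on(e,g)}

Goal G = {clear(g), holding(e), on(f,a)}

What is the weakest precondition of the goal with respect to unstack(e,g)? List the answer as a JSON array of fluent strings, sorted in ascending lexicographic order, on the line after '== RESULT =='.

Compute (G \ add) ∪ pre:
  G ∩ del = {}  (empty — regression defined)
  G \ add = {clear(g), holding(e), on(f,a)} \ {clear(g), holding(e)} = {on(f,a)}
  ∪ pre   = {on(f,a)} ∪ {clear(e), handempty, on(e,g)}
          = {clear(e), handempty, on(e,g), on(f,a)}

== RESULT ==
["clear(e)", "handempty", "on(e,g)", "on(f,a)"]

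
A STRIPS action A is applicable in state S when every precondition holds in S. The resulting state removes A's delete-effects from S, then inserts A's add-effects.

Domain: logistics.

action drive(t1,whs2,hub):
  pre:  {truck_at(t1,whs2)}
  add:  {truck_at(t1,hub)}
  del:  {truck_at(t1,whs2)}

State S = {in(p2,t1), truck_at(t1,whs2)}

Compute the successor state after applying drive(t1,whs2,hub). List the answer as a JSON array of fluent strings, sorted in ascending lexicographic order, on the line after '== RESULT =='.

Compute (S \ del) ∪ add:
  pre ⊆ S: {truck_at(t1,whs2)} ⊆ S  — applicable
  S \ del = {in(p2,t1)}
  ∪ add   = {in(p2,t1), truck_at(t1,hub)}

== RESULT ==
["in(p2,t1)", "truck_at(t1,hub)"]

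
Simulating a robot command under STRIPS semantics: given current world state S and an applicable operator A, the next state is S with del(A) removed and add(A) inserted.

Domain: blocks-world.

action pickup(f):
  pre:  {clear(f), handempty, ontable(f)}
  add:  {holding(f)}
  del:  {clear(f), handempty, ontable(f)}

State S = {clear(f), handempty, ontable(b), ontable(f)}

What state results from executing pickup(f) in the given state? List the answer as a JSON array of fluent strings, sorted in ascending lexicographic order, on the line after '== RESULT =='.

Progress:
  pre ⊆ S: {clear(f), handempty, ontable(f)} ⊆ S  — applicable
  S \ del = {ontable(b)}
  ∪ add   = {holding(f), ontable(b)}

== RESULT ==
["holding(f)", "ontable(b)"]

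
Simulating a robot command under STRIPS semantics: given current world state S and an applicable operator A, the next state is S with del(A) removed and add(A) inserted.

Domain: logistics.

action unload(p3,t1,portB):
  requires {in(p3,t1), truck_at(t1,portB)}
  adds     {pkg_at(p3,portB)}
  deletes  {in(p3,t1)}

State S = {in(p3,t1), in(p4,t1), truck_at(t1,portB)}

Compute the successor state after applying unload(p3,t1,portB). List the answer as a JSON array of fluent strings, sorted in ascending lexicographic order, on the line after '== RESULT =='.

Compute (S \ del) ∪ add:
  pre ⊆ S: {in(p3,t1), truck_at(t1,portB)} ⊆ S  — applicable
  S \ del = {in(p4,t1), truck_at(t1,portB)}
  ∪ add   = {in(p4,t1), pkg_at(p3,portB), truck_at(t1,portB)}

== RESULT ==
["in(p4,t1)", "pkg_at(p3,portB)", "truck_at(t1,portB)"]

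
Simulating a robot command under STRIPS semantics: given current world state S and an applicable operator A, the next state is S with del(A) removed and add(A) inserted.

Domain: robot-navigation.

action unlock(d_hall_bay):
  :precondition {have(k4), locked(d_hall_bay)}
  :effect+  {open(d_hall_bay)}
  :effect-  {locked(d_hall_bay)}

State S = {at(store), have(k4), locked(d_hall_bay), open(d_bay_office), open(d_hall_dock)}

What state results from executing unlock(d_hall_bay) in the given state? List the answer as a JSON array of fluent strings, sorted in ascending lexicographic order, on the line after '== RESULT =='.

Progress:
  pre ⊆ S: {have(k4), locked(d_hall_bay)} ⊆ S  — applicable
  S \ del = {at(store), have(k4), open(d_bay_office), open(d_hall_dock)}
  ∪ add   = {at(store), have(k4), open(d_bay_office), open(d_hall_bay), open(d_hall_dock)}

== RESULT ==
["at(store)", "have(k4)", "open(d_bay_office)", "open(d_hall_bay)", "open(d_hall_dock)"]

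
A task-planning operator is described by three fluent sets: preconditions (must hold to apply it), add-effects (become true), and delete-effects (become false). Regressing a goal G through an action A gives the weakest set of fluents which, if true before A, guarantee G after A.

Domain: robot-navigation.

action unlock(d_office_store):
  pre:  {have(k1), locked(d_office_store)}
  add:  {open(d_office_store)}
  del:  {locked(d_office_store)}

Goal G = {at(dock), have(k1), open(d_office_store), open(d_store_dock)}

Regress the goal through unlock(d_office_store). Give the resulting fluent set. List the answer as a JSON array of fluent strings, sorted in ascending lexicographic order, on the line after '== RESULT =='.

Compute (G \ add) ∪ pre:
  G ∩ del = {}  (empty — regression defined)
  G \ add = {at(dock), have(k1), open(d_office_store), open(d_store_dock)} \ {open(d_office_store)} = {at(dock), have(k1), open(d_store_dock)}
  ∪ pre   = {at(dock), have(k1), open(d_store_dock)} ∪ {have(k1), locked(d_office_store)}
          = {at(dock), have(k1), locked(d_office_store), open(d_store_dock)}

== RESULT ==
["at(dock)", "have(k1)", "locked(d_office_store)", "open(d_store_dock)"]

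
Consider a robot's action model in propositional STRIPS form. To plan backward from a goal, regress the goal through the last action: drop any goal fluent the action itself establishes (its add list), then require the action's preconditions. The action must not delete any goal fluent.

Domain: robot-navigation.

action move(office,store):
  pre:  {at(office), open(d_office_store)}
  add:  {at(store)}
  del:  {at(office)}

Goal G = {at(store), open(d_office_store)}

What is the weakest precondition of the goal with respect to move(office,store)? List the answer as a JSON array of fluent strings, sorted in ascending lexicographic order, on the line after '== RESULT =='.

Regress:
  G ∩ del = {}  (empty — regression defined)
  G \ add = {at(store), open(d_office_store)} \ {at(store)} = {open(d_office_store)}
  ∪ pre   = {open(d_office_store)} ∪ {at(office), open(d_office_store)}
          = {at(office), open(d_office_store)}

== RESULT ==
["at(office)", "open(d_office_store)"]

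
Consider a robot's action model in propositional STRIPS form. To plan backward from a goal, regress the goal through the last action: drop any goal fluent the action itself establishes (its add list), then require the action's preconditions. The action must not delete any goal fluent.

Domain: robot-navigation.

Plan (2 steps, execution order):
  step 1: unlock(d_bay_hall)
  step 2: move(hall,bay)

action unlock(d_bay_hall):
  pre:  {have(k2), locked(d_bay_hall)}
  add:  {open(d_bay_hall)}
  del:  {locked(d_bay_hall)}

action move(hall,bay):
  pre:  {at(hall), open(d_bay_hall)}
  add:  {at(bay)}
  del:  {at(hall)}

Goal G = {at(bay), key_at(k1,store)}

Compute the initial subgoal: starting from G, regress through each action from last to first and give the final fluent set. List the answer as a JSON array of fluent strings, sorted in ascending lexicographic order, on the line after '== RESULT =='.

Work backward from the goal:
  through step 2 (move(hall,bay)): drop {at(bay)}, keep {key_at(k1,store)}, require {at(hall), open(d_bay_hall)}
    → {at(hall), key_at(k1,store), open(d_bay_hall)}
  through step 1 (unlock(d_bay_hall)): drop {open(d_bay_hall)}, keep {at(hall), key_at(k1,store)}, require {have(k2), locked(d_bay_hall)}
    → {at(hall), have(k2), key_at(k1,store), locked(d_bay_hall)}

== RESULT ==
["at(hall)", "have(k2)", "key_at(k1,store)", "locked(d_bay_hall)"]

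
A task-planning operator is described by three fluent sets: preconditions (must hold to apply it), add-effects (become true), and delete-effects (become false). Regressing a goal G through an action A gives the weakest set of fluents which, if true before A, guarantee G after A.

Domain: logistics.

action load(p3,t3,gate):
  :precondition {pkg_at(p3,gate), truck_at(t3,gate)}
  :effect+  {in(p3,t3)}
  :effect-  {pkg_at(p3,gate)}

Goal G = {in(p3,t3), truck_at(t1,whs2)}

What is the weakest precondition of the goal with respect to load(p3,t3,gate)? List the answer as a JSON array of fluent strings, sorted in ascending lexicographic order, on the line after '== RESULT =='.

Compute (G \ add) ∪ pre:
  G ∩ del = {}  (empty — regression defined)
  G \ add = {in(p3,t3), truck_at(t1,whs2)} \ {in(p3,t3)} = {truck_at(t1,whs2)}
  ∪ pre   = {truck_at(t1,whs2)} ∪ {pkg_at(p3,gate), truck_at(t3,gate)}
          = {pkg_at(p3,gate), truck_at(t1,whs2), truck_at(t3,gate)}

== RESULT ==
["pkg_at(p3,gate)", "truck_at(t1,whs2)", "truck_at(t3,gate)"]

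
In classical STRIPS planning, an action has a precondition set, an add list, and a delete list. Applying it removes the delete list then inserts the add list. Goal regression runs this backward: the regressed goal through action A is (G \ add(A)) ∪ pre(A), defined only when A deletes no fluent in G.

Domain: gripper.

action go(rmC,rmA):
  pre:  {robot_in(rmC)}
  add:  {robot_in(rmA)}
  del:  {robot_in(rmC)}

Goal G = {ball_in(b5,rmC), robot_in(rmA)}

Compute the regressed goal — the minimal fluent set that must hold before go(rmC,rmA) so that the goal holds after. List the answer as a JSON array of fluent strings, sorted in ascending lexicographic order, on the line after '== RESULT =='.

Regress:
  G ∩ del = {}  (empty — regression defined)
  G \ add = {ball_in(b5,rmC), robot_in(rmA)} \ {robot_in(rmA)} = {ball_in(b5,rmC)}
  ∪ pre   = {ball_in(b5,rmC)} ∪ {robot_in(rmC)}
          = {ball_in(b5,rmC), robot_in(rmC)}

== RESULT ==
["ball_in(b5,rmC)", "robot_in(rmC)"]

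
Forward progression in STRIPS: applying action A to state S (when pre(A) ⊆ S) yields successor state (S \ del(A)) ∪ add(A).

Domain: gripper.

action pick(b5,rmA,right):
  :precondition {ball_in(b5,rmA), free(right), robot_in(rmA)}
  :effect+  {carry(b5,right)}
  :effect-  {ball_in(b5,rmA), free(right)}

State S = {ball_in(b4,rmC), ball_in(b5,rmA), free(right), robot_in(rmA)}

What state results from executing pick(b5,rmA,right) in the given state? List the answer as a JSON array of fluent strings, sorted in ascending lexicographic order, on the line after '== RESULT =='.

Progress:
  pre ⊆ S: {ball_in(b5,rmA), free(right), robot_in(rmA)} ⊆ S  — applicable
  S \ del = {ball_in(b4,rmC), robot_in(rmA)}
  ∪ add   = {ball_in(b4,rmC), carry(b5,right), robot_in(rmA)}

== RESULT ==
["ball_in(b4,rmC)", "carry(b5,right)", "robot_in(rmA)"]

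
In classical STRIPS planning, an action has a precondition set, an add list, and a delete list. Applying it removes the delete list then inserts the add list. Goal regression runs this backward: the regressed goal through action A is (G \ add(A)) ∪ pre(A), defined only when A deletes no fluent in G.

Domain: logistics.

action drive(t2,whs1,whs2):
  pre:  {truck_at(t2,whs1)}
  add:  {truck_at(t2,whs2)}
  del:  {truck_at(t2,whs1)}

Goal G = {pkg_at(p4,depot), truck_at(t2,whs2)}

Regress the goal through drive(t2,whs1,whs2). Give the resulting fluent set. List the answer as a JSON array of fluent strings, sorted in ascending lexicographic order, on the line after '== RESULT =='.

Compute (G \ add) ∪ pre:
  G ∩ del = {}  (empty — regression defined)
  G \ add = {pkg_at(p4,depot), truck_at(t2,whs2)} \ {truck_at(t2,whs2)} = {pkg_at(p4,depot)}
  ∪ pre   = {pkg_at(p4,depot)} ∪ {truck_at(t2,whs1)}
          = {pkg_at(p4,depot), truck_at(t2,whs1)}

== RESULT ==
["pkg_at(p4,depot)", "truck_at(t2,whs1)"]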